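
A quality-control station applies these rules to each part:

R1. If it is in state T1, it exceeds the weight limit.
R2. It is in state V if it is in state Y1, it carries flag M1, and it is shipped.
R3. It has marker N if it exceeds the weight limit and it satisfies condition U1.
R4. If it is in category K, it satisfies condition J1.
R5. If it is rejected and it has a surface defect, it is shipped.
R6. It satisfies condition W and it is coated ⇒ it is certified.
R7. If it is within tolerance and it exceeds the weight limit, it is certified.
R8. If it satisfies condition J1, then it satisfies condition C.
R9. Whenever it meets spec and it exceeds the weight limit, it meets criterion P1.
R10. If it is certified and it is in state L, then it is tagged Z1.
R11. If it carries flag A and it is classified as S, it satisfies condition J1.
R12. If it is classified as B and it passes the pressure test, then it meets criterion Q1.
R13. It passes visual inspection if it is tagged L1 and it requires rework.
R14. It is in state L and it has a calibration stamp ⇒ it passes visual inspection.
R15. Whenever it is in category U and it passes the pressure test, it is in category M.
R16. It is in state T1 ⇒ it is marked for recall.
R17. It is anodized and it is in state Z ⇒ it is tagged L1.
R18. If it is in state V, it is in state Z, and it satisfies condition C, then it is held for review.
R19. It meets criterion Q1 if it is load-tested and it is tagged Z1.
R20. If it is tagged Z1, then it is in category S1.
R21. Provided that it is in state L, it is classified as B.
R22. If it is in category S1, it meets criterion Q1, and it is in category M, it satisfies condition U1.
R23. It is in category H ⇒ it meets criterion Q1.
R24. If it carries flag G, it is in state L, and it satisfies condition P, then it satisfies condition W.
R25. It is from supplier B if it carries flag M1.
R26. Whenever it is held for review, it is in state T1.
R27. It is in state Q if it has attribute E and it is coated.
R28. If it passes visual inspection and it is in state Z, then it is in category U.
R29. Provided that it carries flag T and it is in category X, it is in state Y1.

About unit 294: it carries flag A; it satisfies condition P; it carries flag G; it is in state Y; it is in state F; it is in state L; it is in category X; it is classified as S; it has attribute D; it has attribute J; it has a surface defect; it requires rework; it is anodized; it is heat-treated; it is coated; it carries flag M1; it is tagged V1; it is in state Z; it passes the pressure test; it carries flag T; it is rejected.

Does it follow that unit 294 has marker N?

By R5 (it is rejected, it has a surface defect): it is shipped.
By R11 (it carries flag A, it is classified as S): it satisfies condition J1.
By R17 (it is anodized, it is in state Z): it is tagged L1.
By R21 (it is in state L): it is classified as B.
By R24 (it carries flag G, it is in state L, it satisfies condition P): it satisfies condition W.
By R29 (it carries flag T, it is in category X): it is in state Y1.
By R2 (it is in state Y1, it carries flag M1, it is shipped): it is in state V.
By R6 (it satisfies condition W, it is coated): it is certified.
By R8 (it satisfies condition J1): it satisfies condition C.
By R10 (it is certified, it is in state L): it is tagged Z1.
By R12 (it is classified as B, it passes the pressure test): it meets criterion Q1.
By R13 (it is tagged L1, it requires rework): it passes visual inspection.
By R18 (it is in state V, it is in state Z, it satisfies condition C): it is held for review.
By R20 (it is tagged Z1): it is in category S1.
By R26 (it is held for review): it is in state T1.
By R28 (it passes visual inspection, it is in state Z): it is in category U.
By R1 (it is in state T1): it exceeds the weight limit.
By R15 (it is in category U, it passes the pressure test): it is in category M.
By R22 (it is in category S1, it meets criterion Q1, it is in category M): it satisfies condition U1.
By R3 (it exceeds the weight limit, it satisfies condition U1): it has marker N.

Yes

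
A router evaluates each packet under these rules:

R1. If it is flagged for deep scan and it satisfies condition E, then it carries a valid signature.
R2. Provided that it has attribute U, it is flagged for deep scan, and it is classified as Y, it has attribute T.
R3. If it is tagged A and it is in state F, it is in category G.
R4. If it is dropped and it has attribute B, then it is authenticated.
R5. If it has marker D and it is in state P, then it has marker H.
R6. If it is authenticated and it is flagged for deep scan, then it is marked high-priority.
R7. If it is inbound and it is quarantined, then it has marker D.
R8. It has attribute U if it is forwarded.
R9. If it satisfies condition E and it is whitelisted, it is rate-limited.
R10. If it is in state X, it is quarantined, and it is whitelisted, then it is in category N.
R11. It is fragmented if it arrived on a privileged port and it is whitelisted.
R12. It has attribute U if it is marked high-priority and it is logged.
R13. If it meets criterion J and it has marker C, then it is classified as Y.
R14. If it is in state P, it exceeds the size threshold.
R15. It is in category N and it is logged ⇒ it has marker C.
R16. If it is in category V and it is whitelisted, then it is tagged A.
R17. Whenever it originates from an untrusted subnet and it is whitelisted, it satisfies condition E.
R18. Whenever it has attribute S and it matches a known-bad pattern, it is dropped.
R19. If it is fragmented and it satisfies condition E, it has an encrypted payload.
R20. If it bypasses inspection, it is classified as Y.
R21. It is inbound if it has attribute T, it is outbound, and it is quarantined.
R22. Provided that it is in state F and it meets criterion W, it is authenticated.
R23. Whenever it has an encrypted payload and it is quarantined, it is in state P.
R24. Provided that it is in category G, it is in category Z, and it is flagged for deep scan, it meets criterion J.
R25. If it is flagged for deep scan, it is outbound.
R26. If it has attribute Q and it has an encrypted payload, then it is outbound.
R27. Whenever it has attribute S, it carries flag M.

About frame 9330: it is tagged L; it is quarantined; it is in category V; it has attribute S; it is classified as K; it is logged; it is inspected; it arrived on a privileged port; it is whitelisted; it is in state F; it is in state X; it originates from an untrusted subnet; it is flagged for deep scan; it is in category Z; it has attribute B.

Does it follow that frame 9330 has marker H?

No

Forward chaining from the given facts derives: is in category N, is fragmented, has marker C, is tagged A, satisfies condition E, has an encrypted payload, is in state P, is outbound, carries flag M, carries a valid signature, is in category G, is rate-limited, exceeds the size threshold, meets criterion J, is classified as Y.
The only rule concluding "it has marker H" is R5, which needs "it has marker D"; that is never established.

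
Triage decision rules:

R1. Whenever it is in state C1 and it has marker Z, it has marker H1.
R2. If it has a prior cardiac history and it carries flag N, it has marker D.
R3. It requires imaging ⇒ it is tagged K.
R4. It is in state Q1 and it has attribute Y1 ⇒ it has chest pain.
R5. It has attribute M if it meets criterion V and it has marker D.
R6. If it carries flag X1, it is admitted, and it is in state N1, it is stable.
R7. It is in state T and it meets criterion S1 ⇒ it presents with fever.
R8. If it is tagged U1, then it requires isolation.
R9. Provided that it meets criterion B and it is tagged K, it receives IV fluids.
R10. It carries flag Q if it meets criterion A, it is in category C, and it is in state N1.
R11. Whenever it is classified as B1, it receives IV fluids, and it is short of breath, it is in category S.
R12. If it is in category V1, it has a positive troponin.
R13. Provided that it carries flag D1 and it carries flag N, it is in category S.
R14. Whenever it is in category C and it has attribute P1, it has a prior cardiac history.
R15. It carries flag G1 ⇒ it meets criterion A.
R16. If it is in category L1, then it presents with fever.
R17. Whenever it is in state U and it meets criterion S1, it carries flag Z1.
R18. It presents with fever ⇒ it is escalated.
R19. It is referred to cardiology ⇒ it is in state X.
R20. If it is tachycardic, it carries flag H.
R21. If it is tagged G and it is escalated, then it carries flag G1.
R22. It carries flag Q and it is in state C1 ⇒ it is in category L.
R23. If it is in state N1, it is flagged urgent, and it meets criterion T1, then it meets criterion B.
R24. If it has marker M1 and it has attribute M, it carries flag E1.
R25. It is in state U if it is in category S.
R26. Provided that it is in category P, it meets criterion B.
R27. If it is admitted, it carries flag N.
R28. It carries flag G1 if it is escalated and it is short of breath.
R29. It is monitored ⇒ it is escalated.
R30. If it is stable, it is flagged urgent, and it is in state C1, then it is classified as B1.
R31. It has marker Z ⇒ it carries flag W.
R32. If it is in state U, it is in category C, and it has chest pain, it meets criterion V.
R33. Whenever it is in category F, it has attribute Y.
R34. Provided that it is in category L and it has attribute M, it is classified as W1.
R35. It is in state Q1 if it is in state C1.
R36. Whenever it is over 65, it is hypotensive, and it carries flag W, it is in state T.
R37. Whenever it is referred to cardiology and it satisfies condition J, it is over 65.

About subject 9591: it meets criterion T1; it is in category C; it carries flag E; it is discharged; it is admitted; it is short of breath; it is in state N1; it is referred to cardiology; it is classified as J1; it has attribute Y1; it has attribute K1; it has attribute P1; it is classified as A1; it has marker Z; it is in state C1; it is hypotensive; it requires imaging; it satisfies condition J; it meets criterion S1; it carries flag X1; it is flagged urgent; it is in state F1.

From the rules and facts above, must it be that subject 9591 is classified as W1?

By R3 (it requires imaging): it is tagged K.
By R6 (it carries flag X1, it is admitted, it is in state N1): it is stable.
By R14 (it is in category C, it has attribute P1): it has a prior cardiac history.
By R23 (it is in state N1, it is flagged urgent, it meets criterion T1): it meets criterion B.
By R27 (it is admitted): it carries flag N.
By R30 (it is stable, it is flagged urgent, it is in state C1): it is classified as B1.
By R31 (it has marker Z): it carries flag W.
By R35 (it is in state C1): it is in state Q1.
By R37 (it is referred to cardiology, it satisfies condition J): it is over 65.
By R2 (it has a prior cardiac history, it carries flag N): it has marker D.
By R4 (it is in state Q1, it has attribute Y1): it has chest pain.
By R9 (it meets criterion B, it is tagged K): it receives IV fluids.
By R11 (it is classified as B1, it receives IV fluids, it is short of breath): it is in category S.
By R25 (it is in category S): it is in state U.
By R32 (it is in state U, it is in category C, it has chest pain): it meets criterion V.
By R36 (it is over 65, it is hypotensive, it carries flag W): it is in state T.
By R5 (it meets criterion V, it has marker D): it has attribute M.
By R7 (it is in state T, it meets criterion S1): it presents with fever.
By R18 (it presents with fever): it is escalated.
By R28 (it is escalated, it is short of breath): it carries flag G1.
By R15 (it carries flag G1): it meets criterion A.
By R10 (it meets criterion A, it is in category C, it is in state N1): it carries flag Q.
By R22 (it carries flag Q, it is in state C1): it is in category L.
By R34 (it is in category L, it has attribute M): it is classified as W1.

Yes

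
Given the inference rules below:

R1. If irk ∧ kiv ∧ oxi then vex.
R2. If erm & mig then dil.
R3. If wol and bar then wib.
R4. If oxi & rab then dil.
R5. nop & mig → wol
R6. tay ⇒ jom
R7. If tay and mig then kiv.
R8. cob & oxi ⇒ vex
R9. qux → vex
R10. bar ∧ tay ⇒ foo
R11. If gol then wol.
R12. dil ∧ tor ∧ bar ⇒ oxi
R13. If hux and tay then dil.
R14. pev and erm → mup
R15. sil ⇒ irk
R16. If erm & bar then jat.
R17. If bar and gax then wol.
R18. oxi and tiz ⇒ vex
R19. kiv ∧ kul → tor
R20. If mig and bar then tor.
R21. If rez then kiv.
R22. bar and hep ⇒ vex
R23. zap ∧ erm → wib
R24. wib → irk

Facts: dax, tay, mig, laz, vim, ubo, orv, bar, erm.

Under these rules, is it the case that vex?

Forward chaining from the given facts derives: dil, jom, kiv, foo, jat, tor, oxi.
Rules concluding vex: R1 needs irk; R8 needs cob; R9 needs qux; R18 needs tiz; R22 needs hep — none of these are established.

No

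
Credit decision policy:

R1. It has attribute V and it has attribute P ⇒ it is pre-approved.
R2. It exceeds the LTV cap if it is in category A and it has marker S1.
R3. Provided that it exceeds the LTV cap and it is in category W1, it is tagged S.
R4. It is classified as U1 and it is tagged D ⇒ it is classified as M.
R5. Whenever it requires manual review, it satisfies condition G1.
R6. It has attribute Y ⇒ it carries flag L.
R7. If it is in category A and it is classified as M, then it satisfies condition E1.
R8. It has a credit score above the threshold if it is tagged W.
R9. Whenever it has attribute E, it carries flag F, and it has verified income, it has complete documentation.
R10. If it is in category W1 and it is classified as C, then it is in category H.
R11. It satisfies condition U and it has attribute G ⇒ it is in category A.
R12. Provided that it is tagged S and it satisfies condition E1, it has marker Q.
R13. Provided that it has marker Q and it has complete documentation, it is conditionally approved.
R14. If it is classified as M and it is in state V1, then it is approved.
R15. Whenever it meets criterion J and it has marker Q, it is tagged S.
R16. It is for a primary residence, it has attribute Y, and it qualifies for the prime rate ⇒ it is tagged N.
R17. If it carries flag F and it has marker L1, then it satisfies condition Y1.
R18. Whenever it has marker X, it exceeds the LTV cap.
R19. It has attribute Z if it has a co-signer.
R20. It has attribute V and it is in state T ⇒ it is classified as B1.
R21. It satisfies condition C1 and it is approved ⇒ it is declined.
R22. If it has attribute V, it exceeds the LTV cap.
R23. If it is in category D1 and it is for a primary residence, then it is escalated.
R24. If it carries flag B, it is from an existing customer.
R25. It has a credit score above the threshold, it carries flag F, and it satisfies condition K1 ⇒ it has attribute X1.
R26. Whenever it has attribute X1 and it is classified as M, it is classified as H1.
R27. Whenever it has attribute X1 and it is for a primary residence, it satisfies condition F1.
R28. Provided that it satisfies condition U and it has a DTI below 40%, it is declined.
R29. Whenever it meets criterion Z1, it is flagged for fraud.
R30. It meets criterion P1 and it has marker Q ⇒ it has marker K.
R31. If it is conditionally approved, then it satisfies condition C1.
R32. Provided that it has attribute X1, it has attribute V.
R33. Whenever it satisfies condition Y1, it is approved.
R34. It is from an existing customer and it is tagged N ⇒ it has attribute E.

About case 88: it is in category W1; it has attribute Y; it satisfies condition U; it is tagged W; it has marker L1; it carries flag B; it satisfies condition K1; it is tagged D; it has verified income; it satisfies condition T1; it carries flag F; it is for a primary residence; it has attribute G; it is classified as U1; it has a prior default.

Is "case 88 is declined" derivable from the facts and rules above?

Forward chaining from the given facts derives: is classified as M, carries flag L, has a credit score above the threshold, is in category A, satisfies condition Y1, is from an existing customer, has attribute X1, is classified as H1, satisfies condition F1, has attribute V, is approved, satisfies condition E1, exceeds the LTV cap, is tagged S, has marker Q.
Rules concluding "it is declined": R21 needs "it satisfies condition C1"; R28 needs "it has a DTI below 40%" — none of these are established.

No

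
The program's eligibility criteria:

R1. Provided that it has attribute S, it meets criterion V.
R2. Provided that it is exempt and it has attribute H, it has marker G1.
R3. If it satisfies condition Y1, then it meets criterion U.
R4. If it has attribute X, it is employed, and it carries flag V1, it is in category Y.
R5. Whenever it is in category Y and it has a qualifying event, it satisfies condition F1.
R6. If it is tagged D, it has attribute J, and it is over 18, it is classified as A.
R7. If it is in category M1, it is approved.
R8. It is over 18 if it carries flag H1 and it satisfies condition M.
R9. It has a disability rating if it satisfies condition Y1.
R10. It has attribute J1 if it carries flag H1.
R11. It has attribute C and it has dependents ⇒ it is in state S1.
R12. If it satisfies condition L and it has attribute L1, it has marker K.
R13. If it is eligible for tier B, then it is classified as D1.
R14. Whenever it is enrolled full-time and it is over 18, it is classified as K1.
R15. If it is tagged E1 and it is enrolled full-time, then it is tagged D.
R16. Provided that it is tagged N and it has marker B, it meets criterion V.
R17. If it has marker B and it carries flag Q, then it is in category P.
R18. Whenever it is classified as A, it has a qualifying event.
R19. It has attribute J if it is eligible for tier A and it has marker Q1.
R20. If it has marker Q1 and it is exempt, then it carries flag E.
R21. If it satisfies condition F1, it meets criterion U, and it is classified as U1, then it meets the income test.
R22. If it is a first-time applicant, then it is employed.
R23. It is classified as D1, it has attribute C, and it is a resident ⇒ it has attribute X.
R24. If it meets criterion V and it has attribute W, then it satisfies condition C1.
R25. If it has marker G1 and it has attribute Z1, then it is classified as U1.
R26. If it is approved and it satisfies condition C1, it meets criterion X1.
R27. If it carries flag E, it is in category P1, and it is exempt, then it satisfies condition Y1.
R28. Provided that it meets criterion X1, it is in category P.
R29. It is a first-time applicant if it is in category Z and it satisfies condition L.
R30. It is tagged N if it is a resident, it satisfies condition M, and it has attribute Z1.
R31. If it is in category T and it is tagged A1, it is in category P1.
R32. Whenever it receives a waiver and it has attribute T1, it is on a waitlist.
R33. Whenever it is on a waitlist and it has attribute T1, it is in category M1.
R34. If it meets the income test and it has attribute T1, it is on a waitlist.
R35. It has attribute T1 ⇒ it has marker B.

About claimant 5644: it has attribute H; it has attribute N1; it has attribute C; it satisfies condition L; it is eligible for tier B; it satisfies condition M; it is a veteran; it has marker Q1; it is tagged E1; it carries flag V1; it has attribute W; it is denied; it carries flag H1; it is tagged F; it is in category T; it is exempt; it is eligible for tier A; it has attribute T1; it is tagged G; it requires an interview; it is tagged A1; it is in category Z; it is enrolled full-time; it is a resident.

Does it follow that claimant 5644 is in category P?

Forward chaining from the given facts derives: has marker G1, is over 18, has attribute J1, is classified as D1, is classified as K1, is tagged D, has attribute J, carries flag E, has attribute X, is a first-time applicant, is in category P1, has marker B, is classified as A, has a qualifying event, is employed, satisfies condition Y1, meets criterion U, is in category Y, satisfies condition F1, has a disability rating.
Rules concluding "it is in category P": R17 needs "it carries flag Q"; R28 needs "it meets criterion X1" — none of these are established.

No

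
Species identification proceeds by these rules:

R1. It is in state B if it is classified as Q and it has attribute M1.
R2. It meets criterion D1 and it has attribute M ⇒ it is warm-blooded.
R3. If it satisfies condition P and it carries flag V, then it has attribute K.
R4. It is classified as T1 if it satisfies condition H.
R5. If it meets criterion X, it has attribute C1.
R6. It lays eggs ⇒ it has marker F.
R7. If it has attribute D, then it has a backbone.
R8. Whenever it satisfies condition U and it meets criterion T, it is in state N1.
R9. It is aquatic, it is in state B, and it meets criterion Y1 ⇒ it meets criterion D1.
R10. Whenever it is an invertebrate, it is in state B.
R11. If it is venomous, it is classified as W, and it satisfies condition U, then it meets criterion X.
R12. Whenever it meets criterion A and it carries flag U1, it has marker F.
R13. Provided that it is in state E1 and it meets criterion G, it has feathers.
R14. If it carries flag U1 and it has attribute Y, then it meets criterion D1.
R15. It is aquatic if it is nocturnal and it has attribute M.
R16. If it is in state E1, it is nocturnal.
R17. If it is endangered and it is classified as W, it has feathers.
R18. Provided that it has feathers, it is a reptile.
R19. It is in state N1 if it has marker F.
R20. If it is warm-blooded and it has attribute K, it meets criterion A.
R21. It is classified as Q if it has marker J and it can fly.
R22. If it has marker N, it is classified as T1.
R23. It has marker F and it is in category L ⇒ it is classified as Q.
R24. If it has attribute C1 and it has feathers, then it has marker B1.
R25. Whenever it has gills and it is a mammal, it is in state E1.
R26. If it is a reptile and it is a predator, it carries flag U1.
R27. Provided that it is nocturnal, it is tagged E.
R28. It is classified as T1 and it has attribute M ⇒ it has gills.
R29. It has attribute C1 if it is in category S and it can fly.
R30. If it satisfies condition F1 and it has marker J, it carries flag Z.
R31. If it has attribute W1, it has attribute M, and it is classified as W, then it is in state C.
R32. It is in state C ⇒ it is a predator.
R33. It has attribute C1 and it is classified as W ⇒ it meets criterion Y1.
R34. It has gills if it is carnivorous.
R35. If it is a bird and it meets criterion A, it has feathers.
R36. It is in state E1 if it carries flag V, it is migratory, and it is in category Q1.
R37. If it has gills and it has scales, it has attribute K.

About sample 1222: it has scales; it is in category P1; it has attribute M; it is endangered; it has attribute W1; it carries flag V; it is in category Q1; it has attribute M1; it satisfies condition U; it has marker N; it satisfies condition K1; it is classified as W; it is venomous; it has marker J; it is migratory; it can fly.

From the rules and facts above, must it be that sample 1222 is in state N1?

By R11 (it is venomous, it is classified as W, it satisfies condition U): it meets criterion X.
By R17 (it is endangered, it is classified as W): it has feathers.
By R18 (it has feathers): it is a reptile.
By R21 (it has marker J, it can fly): it is classified as Q.
By R22 (it has marker N): it is classified as T1.
By R28 (it is classified as T1, it has attribute M): it has gills.
By R31 (it has attribute W1, it has attribute M, it is classified as W): it is in state C.
By R32 (it is in state C): it is a predator.
By R36 (it carries flag V, it is migratory, it is in category Q1): it is in state E1.
By R37 (it has gills, it has scales): it has attribute K.
By R1 (it is classified as Q, it has attribute M1): it is in state B.
By R5 (it meets criterion X): it has attribute C1.
By R16 (it is in state E1): it is nocturnal.
By R26 (it is a reptile, it is a predator): it carries flag U1.
By R33 (it has attribute C1, it is classified as W): it meets criterion Y1.
By R15 (it is nocturnal, it has attribute M): it is aquatic.
By R9 (it is aquatic, it is in state B, it meets criterion Y1): it meets criterion D1.
By R2 (it meets criterion D1, it has attribute M): it is warm-blooded.
By R20 (it is warm-blooded, it has attribute K): it meets criterion A.
By R12 (it meets criterion A, it carries flag U1): it has marker F.
By R19 (it has marker F): it is in state N1.

Yes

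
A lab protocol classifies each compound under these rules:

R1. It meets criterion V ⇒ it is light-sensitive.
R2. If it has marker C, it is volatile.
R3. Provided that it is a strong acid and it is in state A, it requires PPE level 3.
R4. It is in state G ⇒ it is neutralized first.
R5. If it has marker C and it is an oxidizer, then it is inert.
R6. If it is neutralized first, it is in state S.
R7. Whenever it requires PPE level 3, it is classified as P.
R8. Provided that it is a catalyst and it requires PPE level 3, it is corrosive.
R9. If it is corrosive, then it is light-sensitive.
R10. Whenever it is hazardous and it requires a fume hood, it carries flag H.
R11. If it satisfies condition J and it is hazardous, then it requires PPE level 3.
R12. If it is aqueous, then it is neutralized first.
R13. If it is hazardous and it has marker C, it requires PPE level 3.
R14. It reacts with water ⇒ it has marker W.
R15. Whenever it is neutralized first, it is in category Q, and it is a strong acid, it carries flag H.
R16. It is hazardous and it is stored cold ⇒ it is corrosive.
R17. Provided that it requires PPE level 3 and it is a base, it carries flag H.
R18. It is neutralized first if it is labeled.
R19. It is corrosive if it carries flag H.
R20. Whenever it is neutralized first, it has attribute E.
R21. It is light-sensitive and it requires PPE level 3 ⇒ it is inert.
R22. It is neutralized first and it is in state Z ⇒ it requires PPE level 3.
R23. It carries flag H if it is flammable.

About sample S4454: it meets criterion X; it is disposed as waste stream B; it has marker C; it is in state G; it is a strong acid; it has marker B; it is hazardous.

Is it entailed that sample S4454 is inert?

No

Forward chaining from the given facts derives: is volatile, is neutralized first, is in state S, requires PPE level 3, has attribute E, is classified as P.
Rules concluding "it is inert": R5 needs "it is an oxidizer"; R21 needs "it is light-sensitive" — none of these are established.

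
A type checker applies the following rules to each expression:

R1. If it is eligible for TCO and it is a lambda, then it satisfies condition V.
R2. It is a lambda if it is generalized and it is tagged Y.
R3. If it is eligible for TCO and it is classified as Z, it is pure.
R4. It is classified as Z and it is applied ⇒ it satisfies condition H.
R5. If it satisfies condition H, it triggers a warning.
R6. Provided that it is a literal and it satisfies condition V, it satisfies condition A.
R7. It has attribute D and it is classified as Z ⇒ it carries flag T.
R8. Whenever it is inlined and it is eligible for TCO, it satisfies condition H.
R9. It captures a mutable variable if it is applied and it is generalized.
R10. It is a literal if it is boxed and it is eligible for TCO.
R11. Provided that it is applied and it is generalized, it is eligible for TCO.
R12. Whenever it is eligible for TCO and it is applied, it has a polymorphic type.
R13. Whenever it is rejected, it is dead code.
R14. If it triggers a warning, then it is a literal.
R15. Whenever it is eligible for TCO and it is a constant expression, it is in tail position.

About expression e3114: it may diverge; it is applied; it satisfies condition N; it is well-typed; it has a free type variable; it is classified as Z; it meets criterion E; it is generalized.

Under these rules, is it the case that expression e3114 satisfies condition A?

No

Forward chaining from the given facts derives: satisfies condition H, triggers a warning, captures a mutable variable, is eligible for TCO, has a polymorphic type, is a literal, is pure.
The only rule concluding "it satisfies condition A" is R6, which needs "it satisfies condition V"; that is never established.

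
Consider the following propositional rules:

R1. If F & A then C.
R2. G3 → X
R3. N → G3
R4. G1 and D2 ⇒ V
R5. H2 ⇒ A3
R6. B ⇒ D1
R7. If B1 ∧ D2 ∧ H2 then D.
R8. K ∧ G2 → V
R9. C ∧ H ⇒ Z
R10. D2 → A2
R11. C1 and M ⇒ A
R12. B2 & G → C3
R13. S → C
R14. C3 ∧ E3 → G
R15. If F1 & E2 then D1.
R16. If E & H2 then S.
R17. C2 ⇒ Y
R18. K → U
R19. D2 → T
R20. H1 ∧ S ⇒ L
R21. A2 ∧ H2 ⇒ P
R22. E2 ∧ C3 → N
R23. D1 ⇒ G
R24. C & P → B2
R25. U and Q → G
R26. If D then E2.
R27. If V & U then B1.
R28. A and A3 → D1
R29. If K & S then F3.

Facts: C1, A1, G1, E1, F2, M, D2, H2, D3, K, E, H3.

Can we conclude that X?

V  (by R4: G1, D2)
A3  (by R5: H2)
A2  (by R10: D2)
A  (by R11: C1, M)
S  (by R16: E, H2)
U  (by R18: K)
P  (by R21: A2, H2)
B1  (by R27: V, U)
D1  (by R28: A, A3)
D  (by R7: B1, D2, H2)
C  (by R13: S)
G  (by R23: D1)
B2  (by R24: C, P)
E2  (by R26: D)
C3  (by R12: B2, G)
N  (by R22: E2, C3)
G3  (by R3: N)
X  (by R2: G3)

Yes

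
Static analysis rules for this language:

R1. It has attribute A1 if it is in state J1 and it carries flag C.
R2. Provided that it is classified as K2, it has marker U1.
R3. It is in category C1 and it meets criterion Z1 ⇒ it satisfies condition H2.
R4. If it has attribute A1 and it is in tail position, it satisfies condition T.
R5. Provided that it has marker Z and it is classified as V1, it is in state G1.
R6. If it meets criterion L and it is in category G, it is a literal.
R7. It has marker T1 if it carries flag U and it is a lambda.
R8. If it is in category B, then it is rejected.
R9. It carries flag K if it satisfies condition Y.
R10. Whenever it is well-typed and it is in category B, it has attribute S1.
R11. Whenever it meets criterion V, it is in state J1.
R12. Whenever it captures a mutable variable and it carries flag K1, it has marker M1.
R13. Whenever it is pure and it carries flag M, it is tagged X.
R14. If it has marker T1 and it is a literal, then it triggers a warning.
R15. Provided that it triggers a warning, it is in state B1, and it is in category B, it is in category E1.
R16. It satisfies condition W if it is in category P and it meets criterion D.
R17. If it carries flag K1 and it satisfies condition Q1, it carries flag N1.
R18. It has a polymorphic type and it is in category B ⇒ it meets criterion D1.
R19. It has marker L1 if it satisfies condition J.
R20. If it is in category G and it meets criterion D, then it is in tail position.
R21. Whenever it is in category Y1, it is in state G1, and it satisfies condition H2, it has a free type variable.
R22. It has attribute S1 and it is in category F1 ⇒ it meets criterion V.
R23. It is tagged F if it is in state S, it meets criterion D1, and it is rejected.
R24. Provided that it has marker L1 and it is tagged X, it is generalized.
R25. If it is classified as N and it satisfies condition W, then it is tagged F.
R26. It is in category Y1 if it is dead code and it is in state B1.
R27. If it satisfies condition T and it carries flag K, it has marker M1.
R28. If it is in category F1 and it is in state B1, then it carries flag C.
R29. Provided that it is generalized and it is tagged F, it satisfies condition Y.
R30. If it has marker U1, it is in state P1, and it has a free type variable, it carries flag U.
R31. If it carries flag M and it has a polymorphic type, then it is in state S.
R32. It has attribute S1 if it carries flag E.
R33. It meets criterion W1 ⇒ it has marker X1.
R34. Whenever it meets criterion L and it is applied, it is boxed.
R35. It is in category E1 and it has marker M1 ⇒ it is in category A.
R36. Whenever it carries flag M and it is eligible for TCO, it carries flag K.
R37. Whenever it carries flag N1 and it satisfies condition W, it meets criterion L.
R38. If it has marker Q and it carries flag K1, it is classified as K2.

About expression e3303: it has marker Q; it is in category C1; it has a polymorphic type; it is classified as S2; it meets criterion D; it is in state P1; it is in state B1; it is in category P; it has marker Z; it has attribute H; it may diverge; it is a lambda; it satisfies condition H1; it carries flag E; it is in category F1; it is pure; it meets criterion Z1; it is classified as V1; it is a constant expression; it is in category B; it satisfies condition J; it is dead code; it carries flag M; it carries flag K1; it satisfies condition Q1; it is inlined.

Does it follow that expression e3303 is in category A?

Forward chaining from the given facts derives: satisfies condition H2, is in state G1, is rejected, is tagged X, satisfies condition W, carries flag N1, meets criterion D1, has marker L1, is generalized, is in category Y1, carries flag C, is in state S, has attribute S1, meets criterion L, is classified as K2, has marker U1, has a free type variable, meets criterion V, is tagged F, satisfies condition Y, carries flag U, has marker T1, carries flag K, is in state J1, has attribute A1.
The only rule concluding "it is in category A" is R35, which needs "it is in category E1"; that is never established.

No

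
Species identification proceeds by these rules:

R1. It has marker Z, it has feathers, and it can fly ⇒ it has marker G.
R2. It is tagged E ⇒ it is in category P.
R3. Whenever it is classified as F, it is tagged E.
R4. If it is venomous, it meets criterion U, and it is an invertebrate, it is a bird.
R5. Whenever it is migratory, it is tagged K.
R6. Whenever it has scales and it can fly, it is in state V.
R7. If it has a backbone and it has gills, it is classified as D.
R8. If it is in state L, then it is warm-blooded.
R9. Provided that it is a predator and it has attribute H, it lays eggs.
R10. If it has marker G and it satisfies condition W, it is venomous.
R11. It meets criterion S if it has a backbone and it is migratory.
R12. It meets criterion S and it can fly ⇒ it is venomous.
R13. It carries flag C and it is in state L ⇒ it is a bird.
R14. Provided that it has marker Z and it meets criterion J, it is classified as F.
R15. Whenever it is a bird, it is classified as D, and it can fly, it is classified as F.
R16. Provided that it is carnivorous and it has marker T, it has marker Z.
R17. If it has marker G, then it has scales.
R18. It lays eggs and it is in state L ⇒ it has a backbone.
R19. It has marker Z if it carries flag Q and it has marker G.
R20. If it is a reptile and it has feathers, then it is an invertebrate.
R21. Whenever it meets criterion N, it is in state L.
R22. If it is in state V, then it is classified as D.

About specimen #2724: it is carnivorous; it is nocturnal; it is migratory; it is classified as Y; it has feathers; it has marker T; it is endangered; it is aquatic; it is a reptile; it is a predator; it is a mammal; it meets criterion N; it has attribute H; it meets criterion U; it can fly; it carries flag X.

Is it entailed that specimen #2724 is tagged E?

By R9 (it is a predator, it has attribute H): it lays eggs.
By R16 (it is carnivorous, it has marker T): it has marker Z.
By R20 (it is a reptile, it has feathers): it is an invertebrate.
By R21 (it meets criterion N): it is in state L.
By R1 (it has marker Z, it has feathers, it can fly): it has marker G.
By R17 (it has marker G): it has scales.
By R18 (it lays eggs, it is in state L): it has a backbone.
By R6 (it has scales, it can fly): it is in state V.
By R11 (it has a backbone, it is migratory): it meets criterion S.
By R12 (it meets criterion S, it can fly): it is venomous.
By R22 (it is in state V): it is classified as D.
By R4 (it is venomous, it meets criterion U, it is an invertebrate): it is a bird.
By R15 (it is a bird, it is classified as D, it can fly): it is classified as F.
By R3 (it is classified as F): it is tagged E.

Yes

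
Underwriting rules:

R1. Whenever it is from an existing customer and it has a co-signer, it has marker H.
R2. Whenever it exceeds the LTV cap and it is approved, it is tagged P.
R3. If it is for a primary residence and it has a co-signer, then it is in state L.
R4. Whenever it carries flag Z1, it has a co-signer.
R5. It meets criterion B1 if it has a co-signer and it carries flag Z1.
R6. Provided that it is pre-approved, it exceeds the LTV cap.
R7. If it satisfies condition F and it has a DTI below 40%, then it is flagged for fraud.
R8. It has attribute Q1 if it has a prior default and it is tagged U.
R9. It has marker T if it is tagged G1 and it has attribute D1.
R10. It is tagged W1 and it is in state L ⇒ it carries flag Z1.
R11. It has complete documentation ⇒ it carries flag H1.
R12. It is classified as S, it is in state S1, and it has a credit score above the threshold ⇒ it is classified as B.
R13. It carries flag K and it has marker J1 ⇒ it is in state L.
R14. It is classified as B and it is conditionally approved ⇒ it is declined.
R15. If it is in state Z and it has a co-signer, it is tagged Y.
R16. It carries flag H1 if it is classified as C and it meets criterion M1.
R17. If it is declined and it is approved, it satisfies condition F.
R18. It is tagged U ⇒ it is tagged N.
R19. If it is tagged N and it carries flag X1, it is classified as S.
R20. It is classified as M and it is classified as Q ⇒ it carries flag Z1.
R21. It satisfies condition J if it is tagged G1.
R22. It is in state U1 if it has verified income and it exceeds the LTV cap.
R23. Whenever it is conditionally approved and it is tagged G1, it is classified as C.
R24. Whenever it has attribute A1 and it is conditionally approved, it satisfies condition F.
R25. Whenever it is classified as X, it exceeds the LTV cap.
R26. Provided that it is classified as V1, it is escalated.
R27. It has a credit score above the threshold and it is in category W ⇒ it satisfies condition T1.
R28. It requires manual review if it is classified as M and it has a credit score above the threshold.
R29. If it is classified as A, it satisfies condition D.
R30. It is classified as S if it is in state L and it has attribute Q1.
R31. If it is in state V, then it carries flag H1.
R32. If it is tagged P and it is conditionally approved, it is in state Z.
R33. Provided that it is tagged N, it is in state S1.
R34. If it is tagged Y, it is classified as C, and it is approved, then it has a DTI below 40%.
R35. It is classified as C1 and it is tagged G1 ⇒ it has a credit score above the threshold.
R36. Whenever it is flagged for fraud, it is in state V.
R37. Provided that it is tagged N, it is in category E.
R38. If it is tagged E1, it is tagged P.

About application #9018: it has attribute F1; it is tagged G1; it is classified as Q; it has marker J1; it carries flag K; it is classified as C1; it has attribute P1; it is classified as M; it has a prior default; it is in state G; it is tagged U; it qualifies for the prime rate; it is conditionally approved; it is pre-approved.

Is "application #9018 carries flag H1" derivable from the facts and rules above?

Forward chaining from the given facts derives: exceeds the LTV cap, has attribute Q1, is in state L, is tagged N, carries flag Z1, satisfies condition J, is classified as C, is classified as S, is in state S1, has a credit score above the threshold, is in category E, has a co-signer, meets criterion B1, is classified as B, is declined, requires manual review.
Rules concluding "it carries flag H1": R11 needs "it has complete documentation"; R16 needs "it meets criterion M1"; R31 needs "it is in state V" — none of these are established.

No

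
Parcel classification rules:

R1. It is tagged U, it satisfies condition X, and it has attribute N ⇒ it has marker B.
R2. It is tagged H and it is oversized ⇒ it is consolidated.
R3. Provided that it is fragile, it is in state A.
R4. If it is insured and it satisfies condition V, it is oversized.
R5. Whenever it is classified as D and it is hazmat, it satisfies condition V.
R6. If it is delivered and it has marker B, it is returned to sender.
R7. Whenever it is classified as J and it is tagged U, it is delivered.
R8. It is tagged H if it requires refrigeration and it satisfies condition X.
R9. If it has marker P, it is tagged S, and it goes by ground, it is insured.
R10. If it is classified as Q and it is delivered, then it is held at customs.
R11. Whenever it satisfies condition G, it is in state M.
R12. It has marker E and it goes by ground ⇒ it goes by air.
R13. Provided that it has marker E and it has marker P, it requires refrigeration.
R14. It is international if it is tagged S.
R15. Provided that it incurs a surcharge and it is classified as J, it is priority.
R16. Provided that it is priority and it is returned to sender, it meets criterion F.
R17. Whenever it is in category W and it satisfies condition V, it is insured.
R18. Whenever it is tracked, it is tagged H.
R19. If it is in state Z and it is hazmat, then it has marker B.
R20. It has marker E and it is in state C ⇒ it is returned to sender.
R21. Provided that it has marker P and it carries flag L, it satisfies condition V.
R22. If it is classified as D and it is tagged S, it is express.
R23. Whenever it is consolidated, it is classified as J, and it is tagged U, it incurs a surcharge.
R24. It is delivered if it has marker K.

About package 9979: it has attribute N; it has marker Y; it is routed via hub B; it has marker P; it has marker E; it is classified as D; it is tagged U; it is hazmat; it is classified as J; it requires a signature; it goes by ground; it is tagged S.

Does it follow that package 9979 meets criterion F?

No

Forward chaining from the given facts derives: satisfies condition V, is delivered, is insured, goes by air, requires refrigeration, is international, is express, is oversized.
The only rule concluding "it meets criterion F" is R16, which needs "it is priority"; that is never established.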